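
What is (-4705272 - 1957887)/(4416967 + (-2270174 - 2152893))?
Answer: 6663159/6100 ≈ 1092.3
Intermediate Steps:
(-4705272 - 1957887)/(4416967 + (-2270174 - 2152893)) = -6663159/(4416967 - 4423067) = -6663159/(-6100) = -6663159*(-1/6100) = 6663159/6100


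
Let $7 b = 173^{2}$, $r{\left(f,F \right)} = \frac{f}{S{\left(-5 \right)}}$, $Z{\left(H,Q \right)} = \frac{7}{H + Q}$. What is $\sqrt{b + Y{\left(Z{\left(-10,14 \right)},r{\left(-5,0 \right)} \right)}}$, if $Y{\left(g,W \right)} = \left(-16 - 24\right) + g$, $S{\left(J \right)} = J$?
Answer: $\frac{\sqrt{830515}}{14} \approx 65.095$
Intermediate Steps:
$r{\left(f,F \right)} = - \frac{f}{5}$ ($r{\left(f,F \right)} = \frac{f}{-5} = f \left(- \frac{1}{5}\right) = - \frac{f}{5}$)
$b = \frac{29929}{7}$ ($b = \frac{173^{2}}{7} = \frac{1}{7} \cdot 29929 = \frac{29929}{7} \approx 4275.6$)
$Y{\left(g,W \right)} = -40 + g$
$\sqrt{b + Y{\left(Z{\left(-10,14 \right)},r{\left(-5,0 \right)} \right)}} = \sqrt{\frac{29929}{7} - \left(40 - \frac{7}{-10 + 14}\right)} = \sqrt{\frac{29929}{7} - \left(40 - \frac{7}{4}\right)} = \sqrt{\frac{29929}{7} + \left(-40 + 7 \cdot \frac{1}{4}\right)} = \sqrt{\frac{29929}{7} + \left(-40 + \frac{7}{4}\right)} = \sqrt{\frac{29929}{7} - \frac{153}{4}} = \sqrt{\frac{118645}{28}} = \frac{\sqrt{830515}}{14}$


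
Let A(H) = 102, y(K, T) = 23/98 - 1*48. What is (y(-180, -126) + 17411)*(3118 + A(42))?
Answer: 391367310/7 ≈ 5.5910e+7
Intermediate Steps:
y(K, T) = -4681/98 (y(K, T) = 23*(1/98) - 48 = 23/98 - 48 = -4681/98)
(y(-180, -126) + 17411)*(3118 + A(42)) = (-4681/98 + 17411)*(3118 + 102) = (1701597/98)*3220 = 391367310/7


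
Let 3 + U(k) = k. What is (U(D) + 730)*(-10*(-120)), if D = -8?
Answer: 862800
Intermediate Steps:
U(k) = -3 + k
(U(D) + 730)*(-10*(-120)) = ((-3 - 8) + 730)*(-10*(-120)) = (-11 + 730)*1200 = 719*1200 = 862800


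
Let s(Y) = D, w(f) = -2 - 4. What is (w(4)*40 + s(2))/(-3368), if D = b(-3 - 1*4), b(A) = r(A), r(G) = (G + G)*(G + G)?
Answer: 11/842 ≈ 0.013064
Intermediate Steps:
r(G) = 4*G² (r(G) = (2*G)*(2*G) = 4*G²)
b(A) = 4*A²
D = 196 (D = 4*(-3 - 1*4)² = 4*(-3 - 4)² = 4*(-7)² = 4*49 = 196)
w(f) = -6
s(Y) = 196
(w(4)*40 + s(2))/(-3368) = (-6*40 + 196)/(-3368) = (-240 + 196)*(-1/3368) = -44*(-1/3368) = 11/842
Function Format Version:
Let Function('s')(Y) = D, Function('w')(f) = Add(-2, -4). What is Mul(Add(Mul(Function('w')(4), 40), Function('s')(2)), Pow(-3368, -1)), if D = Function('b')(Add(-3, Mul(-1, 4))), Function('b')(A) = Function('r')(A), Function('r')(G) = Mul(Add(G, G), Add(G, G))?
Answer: Rational(11, 842) ≈ 0.013064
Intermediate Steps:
Function('r')(G) = Mul(4, Pow(G, 2)) (Function('r')(G) = Mul(Mul(2, G), Mul(2, G)) = Mul(4, Pow(G, 2)))
Function('b')(A) = Mul(4, Pow(A, 2))
D = 196 (D = Mul(4, Pow(Add(-3, Mul(-1, 4)), 2)) = Mul(4, Pow(Add(-3, -4), 2)) = Mul(4, Pow(-7, 2)) = Mul(4, 49) = 196)
Function('w')(f) = -6
Function('s')(Y) = 196
Mul(Add(Mul(Function('w')(4), 40), Function('s')(2)), Pow(-3368, -1)) = Mul(Add(Mul(-6, 40), 196), Pow(-3368, -1)) = Mul(Add(-240, 196), Rational(-1, 3368)) = Mul(-44, Rational(-1, 3368)) = Rational(11, 842)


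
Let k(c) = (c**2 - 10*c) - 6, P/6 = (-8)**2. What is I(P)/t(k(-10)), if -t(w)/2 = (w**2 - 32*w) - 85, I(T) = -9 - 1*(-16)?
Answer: -7/62686 ≈ -0.00011167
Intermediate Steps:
P = 384 (P = 6*(-8)**2 = 6*64 = 384)
k(c) = -6 + c**2 - 10*c
I(T) = 7 (I(T) = -9 + 16 = 7)
t(w) = 170 - 2*w**2 + 64*w (t(w) = -2*((w**2 - 32*w) - 85) = -2*(-85 + w**2 - 32*w) = 170 - 2*w**2 + 64*w)
I(P)/t(k(-10)) = 7/(170 - 2*(-6 + (-10)**2 - 10*(-10))**2 + 64*(-6 + (-10)**2 - 10*(-10))) = 7/(170 - 2*(-6 + 100 + 100)**2 + 64*(-6 + 100 + 100)) = 7/(170 - 2*194**2 + 64*194) = 7/(170 - 2*37636 + 12416) = 7/(170 - 75272 + 12416) = 7/(-62686) = 7*(-1/62686) = -7/62686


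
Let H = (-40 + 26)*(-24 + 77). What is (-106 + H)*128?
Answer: -108544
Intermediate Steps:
H = -742 (H = -14*53 = -742)
(-106 + H)*128 = (-106 - 742)*128 = -848*128 = -108544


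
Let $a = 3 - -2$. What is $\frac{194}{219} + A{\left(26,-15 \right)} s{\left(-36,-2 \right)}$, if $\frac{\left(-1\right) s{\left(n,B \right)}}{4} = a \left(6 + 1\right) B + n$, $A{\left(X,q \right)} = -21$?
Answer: $- \frac{1949782}{219} \approx -8903.1$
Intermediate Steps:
$a = 5$ ($a = 3 + 2 = 5$)
$s{\left(n,B \right)} = - 140 B - 4 n$ ($s{\left(n,B \right)} = - 4 \left(5 \left(6 + 1\right) B + n\right) = - 4 \left(5 \cdot 7 B + n\right) = - 4 \left(35 B + n\right) = - 4 \left(n + 35 B\right) = - 140 B - 4 n$)
$\frac{194}{219} + A{\left(26,-15 \right)} s{\left(-36,-2 \right)} = \frac{194}{219} - 21 \left(\left(-140\right) \left(-2\right) - -144\right) = 194 \cdot \frac{1}{219} - 21 \left(280 + 144\right) = \frac{194}{219} - 8904 = - \frac{1949782}{219}$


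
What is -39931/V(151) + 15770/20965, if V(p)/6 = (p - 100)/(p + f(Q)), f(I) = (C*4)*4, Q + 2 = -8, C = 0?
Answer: -25281068009/1283058 ≈ -19704.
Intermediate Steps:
Q = -10 (Q = -2 - 8 = -10)
f(I) = 0 (f(I) = (0*4)*4 = 0*4 = 0)
V(p) = 6*(-100 + p)/p (V(p) = 6*((p - 100)/(p + 0)) = 6*((-100 + p)/p) = 6*(-100 + p)/p)
-39931/V(151) + 15770/20965 = -39931/(6 - 600/151) + 15770/20965 = -39931/(6 - 600*1/151) + 15770*(1/20965) = -39931/(6 - 600/151) + 3154/4193 = -39931/306/151 + 3154/4193 = -39931*151/306 + 3154/4193 = -6029581/306 + 3154/4193 = -25281068009/1283058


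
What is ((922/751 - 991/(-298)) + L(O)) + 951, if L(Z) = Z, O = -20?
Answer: 209374935/223798 ≈ 935.55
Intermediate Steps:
((922/751 - 991/(-298)) + L(O)) + 951 = ((922/751 - 991/(-298)) - 20) + 951 = ((922*(1/751) - 991*(-1/298)) - 20) + 951 = ((922/751 + 991/298) - 20) + 951 = (1018997/223798 - 20) + 951 = -3456963/223798 + 951 = 209374935/223798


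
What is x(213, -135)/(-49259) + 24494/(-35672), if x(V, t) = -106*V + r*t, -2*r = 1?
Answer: -28825385/125511932 ≈ -0.22966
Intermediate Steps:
r = -½ (r = -½*1 = -½ ≈ -0.50000)
x(V, t) = -106*V - t/2
x(213, -135)/(-49259) + 24494/(-35672) = (-106*213 - ½*(-135))/(-49259) + 24494/(-35672) = (-22578 + 135/2)*(-1/49259) + 24494*(-1/35672) = -45021/2*(-1/49259) - 12247/17836 = 45021/98518 - 12247/17836 = -28825385/125511932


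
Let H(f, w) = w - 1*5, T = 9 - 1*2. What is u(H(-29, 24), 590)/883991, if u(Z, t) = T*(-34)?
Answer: -238/883991 ≈ -0.00026923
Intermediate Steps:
T = 7 (T = 9 - 2 = 7)
H(f, w) = -5 + w (H(f, w) = w - 5 = -5 + w)
u(Z, t) = -238 (u(Z, t) = 7*(-34) = -238)
u(H(-29, 24), 590)/883991 = -238/883991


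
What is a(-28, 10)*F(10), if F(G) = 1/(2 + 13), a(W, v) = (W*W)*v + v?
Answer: 1570/3 ≈ 523.33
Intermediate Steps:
a(W, v) = v + v*W² (a(W, v) = W²*v + v = v*W² + v = v + v*W²)
F(G) = 1/15
a(-28, 10)*F(10) = (10*(1 + (-28)²))*(1/15) = (10*(1 + 784))*(1/15) = (10*785)*(1/15) = 7850*(1/15) = 1570/3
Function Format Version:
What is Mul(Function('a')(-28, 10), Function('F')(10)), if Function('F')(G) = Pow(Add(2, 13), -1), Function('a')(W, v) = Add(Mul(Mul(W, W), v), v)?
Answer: Rational(1570, 3) ≈ 523.33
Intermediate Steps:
Function('a')(W, v) = Add(v, Mul(v, Pow(W, 2))) (Function('a')(W, v) = Add(Mul(Pow(W, 2), v), v) = Add(Mul(v, Pow(W, 2)), v) = Add(v, Mul(v, Pow(W, 2))))
Function('F')(G) = Rational(1, 15) (Function('F')(G) = Pow(15, -1) = Rational(1, 15))
Mul(Function('a')(-28, 10), Function('F')(10)) = Mul(Mul(10, Add(1, Pow(-28, 2))), Rational(1, 15)) = Mul(Mul(10, Add(1, 784)), Rational(1, 15)) = Mul(Mul(10, 785), Rational(1, 15)) = Mul(7850, Rational(1, 15)) = Rational(1570, 3)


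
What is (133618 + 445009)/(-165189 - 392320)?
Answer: -578627/557509 ≈ -1.0379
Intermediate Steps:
(133618 + 445009)/(-165189 - 392320) = 578627/(-557509) = 578627*(-1/557509) = -578627/557509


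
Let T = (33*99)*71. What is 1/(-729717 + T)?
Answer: -1/497760 ≈ -2.0090e-6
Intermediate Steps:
T = 231957 (T = 3267*71 = 231957)
1/(-729717 + T) = 1/(-729717 + 231957) = 1/(-497760) = -1/497760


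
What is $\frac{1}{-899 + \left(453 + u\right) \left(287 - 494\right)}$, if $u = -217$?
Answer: $- \frac{1}{49751} \approx -2.01 \cdot 10^{-5}$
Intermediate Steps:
$\frac{1}{-899 + \left(453 + u\right) \left(287 - 494\right)} = \frac{1}{-899 + \left(453 - 217\right) \left(287 - 494\right)} = \frac{1}{-899 + 236 \left(-207\right)} = \frac{1}{-899 - 48852} = \frac{1}{-49751} = - \frac{1}{49751}$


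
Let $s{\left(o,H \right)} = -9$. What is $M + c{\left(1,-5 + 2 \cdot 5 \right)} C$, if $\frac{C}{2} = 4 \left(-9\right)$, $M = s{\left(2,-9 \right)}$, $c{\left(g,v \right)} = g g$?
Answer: $-81$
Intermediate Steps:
$c{\left(g,v \right)} = g^{2}$
$M = -9$
$C = -72$ ($C = 2 \cdot 4 \left(-9\right) = 2 \left(-36\right) = -72$)
$M + c{\left(1,-5 + 2 \cdot 5 \right)} C = -9 + 1^{2} \left(-72\right) = -9 + 1 \left(-72\right) = -9 - 72 = -81$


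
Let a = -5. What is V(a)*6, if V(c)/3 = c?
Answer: -90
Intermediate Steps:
V(c) = 3*c
V(a)*6 = (3*(-5))*6 = -15*6 = -90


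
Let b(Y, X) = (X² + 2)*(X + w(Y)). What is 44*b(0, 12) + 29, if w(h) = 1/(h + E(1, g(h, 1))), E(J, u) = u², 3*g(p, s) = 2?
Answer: 91571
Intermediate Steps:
g(p, s) = ⅔ (g(p, s) = (⅓)*2 = ⅔)
w(h) = 1/(4/9 + h) (w(h) = 1/(h + (⅔)²) = 1/(h + 4/9) = 1/(4/9 + h))
b(Y, X) = (2 + X²)*(X + 9/(4 + 9*Y)) (b(Y, X) = (X² + 2)*(X + 9/(4 + 9*Y)) = (2 + X²)*(X + 9/(4 + 9*Y)))
44*b(0, 12) + 29 = 44*((18 + 9*12² + 12*(2 + 12²)*(4 + 9*0))/(4 + 9*0)) + 29 = 44*((18 + 9*144 + 12*(2 + 144)*(4 + 0))/(4 + 0)) + 29 = 44*((18 + 1296 + 12*146*4)/4) + 29 = 44*((18 + 1296 + 7008)/4) + 29 = 44*((¼)*8322) + 29 = 44*(4161/2) + 29 = 91542 + 29 = 91571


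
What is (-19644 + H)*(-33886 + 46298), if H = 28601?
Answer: 111174284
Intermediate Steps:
(-19644 + H)*(-33886 + 46298) = (-19644 + 28601)*(-33886 + 46298) = 8957*12412 = 111174284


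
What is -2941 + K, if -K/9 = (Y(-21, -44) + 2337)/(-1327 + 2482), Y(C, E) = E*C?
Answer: -1142068/385 ≈ -2966.4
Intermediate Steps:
Y(C, E) = C*E
K = -9783/385 (K = -9*(-21*(-44) + 2337)/(-1327 + 2482) = -9*(924 + 2337)/1155 = -29349/1155 = -9*1087/385 = -9783/385 ≈ -25.410)
-2941 + K = -2941 - 9783/385 = -1142068/385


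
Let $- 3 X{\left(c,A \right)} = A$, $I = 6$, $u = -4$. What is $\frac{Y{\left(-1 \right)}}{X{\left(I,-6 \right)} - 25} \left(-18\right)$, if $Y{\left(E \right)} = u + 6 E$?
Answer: $- \frac{180}{23} \approx -7.8261$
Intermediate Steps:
$X{\left(c,A \right)} = - \frac{A}{3}$
$Y{\left(E \right)} = -4 + 6 E$
$\frac{Y{\left(-1 \right)}}{X{\left(I,-6 \right)} - 25} \left(-18\right) = \frac{-4 + 6 \left(-1\right)}{\left(- \frac{1}{3}\right) \left(-6\right) - 25} \left(-18\right) = \frac{-4 - 6}{2 - 25} \left(-18\right) = \frac{1}{-23} \left(-10\right) \left(-18\right) = \left(- \frac{1}{23}\right) \left(-10\right) \left(-18\right) = \frac{10}{23} \left(-18\right) = - \frac{180}{23}$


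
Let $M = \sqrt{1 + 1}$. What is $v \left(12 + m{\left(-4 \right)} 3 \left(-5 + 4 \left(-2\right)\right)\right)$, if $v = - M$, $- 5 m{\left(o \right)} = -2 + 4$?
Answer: $- \frac{138 \sqrt{2}}{5} \approx -39.032$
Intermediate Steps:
$m{\left(o \right)} = - \frac{2}{5}$ ($m{\left(o \right)} = - \frac{-2 + 4}{5} = \left(- \frac{1}{5}\right) 2 = - \frac{2}{5}$)
$M = \sqrt{2} \approx 1.4142$
$v = - \sqrt{2} \approx -1.4142$
$v \left(12 + m{\left(-4 \right)} 3 \left(-5 + 4 \left(-2\right)\right)\right) = - \sqrt{2} \left(12 + \left(- \frac{2}{5}\right) 3 \left(-5 + 4 \left(-2\right)\right)\right) = - \sqrt{2} \left(12 - \frac{6 \left(-5 - 8\right)}{5}\right) = - \sqrt{2} \left(12 - - \frac{78}{5}\right) = - \sqrt{2} \left(12 + \frac{78}{5}\right) = - \sqrt{2} \cdot \frac{138}{5} = - \frac{138 \sqrt{2}}{5}$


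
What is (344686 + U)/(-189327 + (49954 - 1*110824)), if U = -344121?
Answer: -565/250197 ≈ -0.0022582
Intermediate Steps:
(344686 + U)/(-189327 + (49954 - 1*110824)) = (344686 - 344121)/(-189327 + (49954 - 1*110824)) = 565/(-189327 + (49954 - 110824)) = 565/(-189327 - 60870) = 565/(-250197) = 565*(-1/250197) = -565/250197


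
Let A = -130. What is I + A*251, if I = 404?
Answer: -32226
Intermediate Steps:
I + A*251 = 404 - 130*251 = 404 - 32630 = -32226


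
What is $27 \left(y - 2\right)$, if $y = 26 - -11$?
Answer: $945$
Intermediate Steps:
$y = 37$ ($y = 26 + 11 = 37$)
$27 \left(y - 2\right) = 27 \left(37 - 2\right) = 27 \cdot 35 = 945$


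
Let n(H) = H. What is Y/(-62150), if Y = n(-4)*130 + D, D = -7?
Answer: 527/62150 ≈ 0.0084795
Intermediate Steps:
Y = -527 (Y = -4*130 - 7 = -520 - 7 = -527)
Y/(-62150) = -527/(-62150) = -527*(-1/62150) = 527/62150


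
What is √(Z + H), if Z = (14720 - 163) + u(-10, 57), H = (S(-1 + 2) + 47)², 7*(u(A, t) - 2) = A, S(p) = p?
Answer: √826217/7 ≈ 129.85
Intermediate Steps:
u(A, t) = 2 + A/7
H = 2304 (H = ((-1 + 2) + 47)² = (1 + 47)² = 48² = 2304)
Z = 101903/7 (Z = (14720 - 163) + (2 + (⅐)*(-10)) = 14557 + (2 - 10/7) = 14557 + 4/7 = 101903/7 ≈ 14558.)
√(Z + H) = √(101903/7 + 2304) = √(118031/7) = √826217/7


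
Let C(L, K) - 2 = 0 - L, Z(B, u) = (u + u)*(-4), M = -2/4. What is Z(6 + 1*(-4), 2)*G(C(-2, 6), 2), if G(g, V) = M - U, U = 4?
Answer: 72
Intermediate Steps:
M = -1/2 (M = -2*1/4 = -1/2 ≈ -0.50000)
Z(B, u) = -8*u (Z(B, u) = (2*u)*(-4) = -8*u)
C(L, K) = 2 - L (C(L, K) = 2 + (0 - L) = 2 - L)
G(g, V) = -9/2 (G(g, V) = -1/2 - 1*4 = -1/2 - 4 = -9/2)
Z(6 + 1*(-4), 2)*G(C(-2, 6), 2) = -8*2*(-9/2) = -16*(-9/2) = 72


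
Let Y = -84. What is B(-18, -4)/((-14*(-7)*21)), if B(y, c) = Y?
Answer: -2/49 ≈ -0.040816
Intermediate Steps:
B(y, c) = -84
B(-18, -4)/((-14*(-7)*21)) = -84/(-14*(-7)*21) = -84/(98*21) = -84/2058 = -84*1/2058 = -2/49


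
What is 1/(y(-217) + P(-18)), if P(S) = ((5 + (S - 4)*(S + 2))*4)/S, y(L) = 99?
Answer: 3/59 ≈ 0.050847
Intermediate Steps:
P(S) = (20 + 4*(-4 + S)*(2 + S))/S (P(S) = ((5 + (-4 + S)*(2 + S))*4)/S = (20 + 4*(-4 + S)*(2 + S))/S)
1/(y(-217) + P(-18)) = 1/(99 + (-8 - 12/(-18) + 4*(-18))) = 1/(99 + (-8 - 12*(-1/18) - 72)) = 1/(99 + (-8 + 2/3 - 72)) = 1/(99 - 238/3) = 1/(59/3) = 3/59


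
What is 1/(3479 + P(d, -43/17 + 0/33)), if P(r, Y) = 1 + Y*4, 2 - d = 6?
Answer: 17/58988 ≈ 0.00028819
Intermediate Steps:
d = -4 (d = 2 - 1*6 = 2 - 6 = -4)
P(r, Y) = 1 + 4*Y
1/(3479 + P(d, -43/17 + 0/33)) = 1/(3479 + (1 + 4*(-43/17 + 0/33))) = 1/(3479 + (1 + 4*(-43*1/17 + 0*(1/33)))) = 1/(3479 + (1 + 4*(-43/17 + 0))) = 1/(3479 + (1 + 4*(-43/17))) = 1/(3479 + (1 - 172/17)) = 1/(3479 - 155/17) = 1/(58988/17) = 17/58988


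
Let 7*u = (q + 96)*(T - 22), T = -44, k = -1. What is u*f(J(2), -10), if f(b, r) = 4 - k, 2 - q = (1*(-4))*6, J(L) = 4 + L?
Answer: -40260/7 ≈ -5751.4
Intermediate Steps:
q = 26 (q = 2 - 1*(-4)*6 = 2 - (-4)*6 = 2 - 1*(-24) = 2 + 24 = 26)
f(b, r) = 5 (f(b, r) = 4 - 1*(-1) = 4 + 1 = 5)
u = -8052/7 (u = ((26 + 96)*(-44 - 22))/7 = (122*(-66))/7 = (⅐)*(-8052) = -8052/7 ≈ -1150.3)
u*f(J(2), -10) = -8052/7*5 = -40260/7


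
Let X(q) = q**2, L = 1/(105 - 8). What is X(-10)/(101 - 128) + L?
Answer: -9673/2619 ≈ -3.6934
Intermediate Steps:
L = 1/97 ≈ 0.010309
X(-10)/(101 - 128) + L = (-10)**2/(101 - 128) + 1/97 = 100/(-27) + 1/97 = 100*(-1/27) + 1/97 = -100/27 + 1/97 = -9673/2619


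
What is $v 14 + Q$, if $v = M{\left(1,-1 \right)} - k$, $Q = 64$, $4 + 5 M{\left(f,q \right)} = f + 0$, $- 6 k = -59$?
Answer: $- \frac{1231}{15} \approx -82.067$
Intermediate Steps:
$k = \frac{59}{6}$ ($k = \left(- \frac{1}{6}\right) \left(-59\right) = \frac{59}{6} \approx 9.8333$)
$M{\left(f,q \right)} = - \frac{4}{5} + \frac{f}{5}$ ($M{\left(f,q \right)} = - \frac{4}{5} + \frac{f + 0}{5} = - \frac{4}{5} + \frac{f}{5}$)
$v = - \frac{313}{30}$ ($v = \left(- \frac{4}{5} + \frac{1}{5} \cdot 1\right) - \frac{59}{6} = \left(- \frac{4}{5} + \frac{1}{5}\right) - \frac{59}{6} = - \frac{3}{5} - \frac{59}{6} = - \frac{313}{30} \approx -10.433$)
$v 14 + Q = \left(- \frac{313}{30}\right) 14 + 64 = - \frac{2191}{15} + 64 = - \frac{1231}{15}$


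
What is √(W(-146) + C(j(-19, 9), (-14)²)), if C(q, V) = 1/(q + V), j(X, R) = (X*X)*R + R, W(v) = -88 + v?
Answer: I*√2791643690/3454 ≈ 15.297*I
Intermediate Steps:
j(X, R) = R + R*X² (j(X, R) = X²*R + R = R*X² + R = R + R*X²)
C(q, V) = 1/(V + q)
√(W(-146) + C(j(-19, 9), (-14)²)) = √((-88 - 146) + 1/((-14)² + 9*(1 + (-19)²))) = √(-234 + 1/(196 + 9*(1 + 361))) = √(-234 + 1/(196 + 9*362)) = √(-234 + 1/(196 + 3258)) = √(-234 + 1/3454) = √(-808235/3454) = I*√2791643690/3454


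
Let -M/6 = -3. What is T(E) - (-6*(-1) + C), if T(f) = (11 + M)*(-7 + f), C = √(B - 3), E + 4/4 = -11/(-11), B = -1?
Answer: -209 - 2*I ≈ -209.0 - 2.0*I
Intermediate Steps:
M = 18 (M = -6*(-3) = 18)
E = 0 (E = -1 - 11/(-11) = -1 - 11*(-1/11) = -1 + 1 = 0)
C = 2*I (C = √(-1 - 3) = √(-4) = 2*I ≈ 2.0*I)
T(f) = -203 + 29*f (T(f) = (11 + 18)*(-7 + f) = 29*(-7 + f) = -203 + 29*f)
T(E) - (-6*(-1) + C) = (-203 + 29*0) - (-6*(-1) + 2*I) = (-203 + 0) - (6 + 2*I) = -203 + (-6 - 2*I) = -209 - 2*I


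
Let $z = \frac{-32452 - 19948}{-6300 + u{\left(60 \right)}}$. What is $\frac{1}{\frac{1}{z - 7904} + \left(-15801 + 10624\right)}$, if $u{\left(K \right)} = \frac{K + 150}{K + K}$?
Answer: $- \frac{198915872}{1029787494537} \approx -0.00019316$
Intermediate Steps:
$u{\left(K \right)} = \frac{150 + K}{2 K}$
$z = \frac{209600}{25193}$ ($z = \frac{-32452 - 19948}{-6300 + \frac{150 + 60}{2 \cdot 60}} = - \frac{52400}{-6300 + \frac{1}{2} \cdot \frac{1}{60} \cdot 210} = - \frac{52400}{-6300 + \frac{7}{4}} = - \frac{52400}{- \frac{25193}{4}} = \left(-52400\right) \left(- \frac{4}{25193}\right) = \frac{209600}{25193} \approx 8.3198$)
$\frac{1}{\frac{1}{z - 7904} + \left(-15801 + 10624\right)} = \frac{1}{\frac{1}{\frac{209600}{25193} - 7904} + \left(-15801 + 10624\right)} = \frac{1}{\frac{1}{- \frac{198915872}{25193}} - 5177} = \frac{1}{- \frac{25193}{198915872} - 5177} = \frac{1}{- \frac{1029787494537}{198915872}} = - \frac{198915872}{1029787494537}$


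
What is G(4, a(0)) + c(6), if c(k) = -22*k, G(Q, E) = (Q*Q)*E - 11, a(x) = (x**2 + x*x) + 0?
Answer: -143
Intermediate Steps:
a(x) = 2*x**2 (a(x) = (x**2 + x**2) + 0 = 2*x**2 + 0 = 2*x**2)
G(Q, E) = -11 + E*Q**2 (G(Q, E) = Q**2*E - 11 = E*Q**2 - 11 = -11 + E*Q**2)
G(4, a(0)) + c(6) = (-11 + (2*0**2)*4**2) - 22*6 = (-11 + (2*0)*16) - 132 = (-11 + 0*16) - 132 = (-11 + 0) - 132 = -11 - 132 = -143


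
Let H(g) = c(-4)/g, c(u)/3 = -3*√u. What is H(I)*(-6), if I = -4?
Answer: -27*I ≈ -27.0*I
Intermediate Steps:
c(u) = -9*√u (c(u) = 3*(-3*√u) = -9*√u)
H(g) = -18*I/g (H(g) = (-18*I)/g = -18*I/g)
H(I)*(-6) = -18*I/(-4)*(-6) = -18*I*(-¼)*(-6) = (9*I/2)*(-6) = -27*I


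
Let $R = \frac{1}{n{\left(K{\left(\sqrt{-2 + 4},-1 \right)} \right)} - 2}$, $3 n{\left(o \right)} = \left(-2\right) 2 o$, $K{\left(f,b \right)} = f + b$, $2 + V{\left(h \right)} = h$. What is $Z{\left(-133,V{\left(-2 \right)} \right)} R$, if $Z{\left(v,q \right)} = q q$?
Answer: $\frac{24}{7} - \frac{48 \sqrt{2}}{7} \approx -6.2689$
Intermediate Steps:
$V{\left(h \right)} = -2 + h$
$K{\left(f,b \right)} = b + f$
$n{\left(o \right)} = - \frac{4 o}{3}$ ($n{\left(o \right)} = \frac{\left(-2\right) 2 o}{3} = \frac{\left(-4\right) o}{3} = - \frac{4 o}{3}$)
$Z{\left(v,q \right)} = q^{2}$
$R = \frac{1}{- \frac{2}{3} - \frac{4 \sqrt{2}}{3}}$ ($R = \frac{1}{- \frac{4 \left(-1 + \sqrt{-2 + 4}\right)}{3} - 2} = \frac{1}{- \frac{4 \left(-1 + \sqrt{2}\right)}{3} - 2} = \frac{1}{\left(\frac{4}{3} - \frac{4 \sqrt{2}}{3}\right) - 2} = \frac{1}{- \frac{2}{3} - \frac{4 \sqrt{2}}{3}} \approx -0.39181$)
$Z{\left(-133,V{\left(-2 \right)} \right)} R = \left(-2 - 2\right)^{2} \left(\frac{3}{14} - \frac{3 \sqrt{2}}{7}\right) = \left(-4\right)^{2} \left(\frac{3}{14} - \frac{3 \sqrt{2}}{7}\right) = 16 \left(\frac{3}{14} - \frac{3 \sqrt{2}}{7}\right) = \frac{24}{7} - \frac{48 \sqrt{2}}{7}$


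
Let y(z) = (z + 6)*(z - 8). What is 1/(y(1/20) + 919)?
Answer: 400/348361 ≈ 0.0011482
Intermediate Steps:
y(z) = (-8 + z)*(6 + z) (y(z) = (6 + z)*(-8 + z) = (-8 + z)*(6 + z))
1/(y(1/20) + 919) = 1/((-48 + (1/20)**2 - 2/20) + 919) = 1/((-48 + (1/20)**2 - 2*1/20) + 919) = 1/((-48 + 1/400 - 1/10) + 919) = 1/(-19239/400 + 919) = 1/(348361/400) = 400/348361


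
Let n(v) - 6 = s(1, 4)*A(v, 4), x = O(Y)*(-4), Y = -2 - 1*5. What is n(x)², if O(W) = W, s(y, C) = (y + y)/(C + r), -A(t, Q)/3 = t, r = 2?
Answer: 484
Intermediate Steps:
Y = -7 (Y = -2 - 5 = -7)
A(t, Q) = -3*t
s(y, C) = 2*y/(2 + C) (s(y, C) = (y + y)/(C + 2) = (2*y)/(2 + C) = 2*y/(2 + C))
x = 28 (x = -7*(-4) = 28)
n(v) = 6 - v (n(v) = 6 + (2*1/(2 + 4))*(-3*v) = 6 + (2*1/6)*(-3*v) = 6 + (2*1*(⅙))*(-3*v) = 6 + (-3*v)/3 = 6 - v)
n(x)² = (6 - 1*28)² = (6 - 28)² = (-22)² = 484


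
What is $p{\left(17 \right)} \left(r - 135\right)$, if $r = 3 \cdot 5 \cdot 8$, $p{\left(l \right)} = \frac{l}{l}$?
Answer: $-15$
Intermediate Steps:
$p{\left(l \right)} = 1$
$r = 120$ ($r = 15 \cdot 8 = 120$)
$p{\left(17 \right)} \left(r - 135\right) = 1 \left(120 - 135\right) = 1 \left(-15\right) = -15$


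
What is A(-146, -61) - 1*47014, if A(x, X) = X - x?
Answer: -46929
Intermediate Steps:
A(-146, -61) - 1*47014 = (-61 - 1*(-146)) - 1*47014 = (-61 + 146) - 47014 = 85 - 47014 = -46929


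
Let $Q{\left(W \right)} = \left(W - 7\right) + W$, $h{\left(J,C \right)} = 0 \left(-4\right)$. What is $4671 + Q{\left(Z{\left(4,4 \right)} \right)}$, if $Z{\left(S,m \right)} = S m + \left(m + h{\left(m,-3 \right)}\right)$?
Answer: $4704$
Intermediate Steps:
$h{\left(J,C \right)} = 0$
$Z{\left(S,m \right)} = m + S m$ ($Z{\left(S,m \right)} = S m + \left(m + 0\right) = S m + m = m + S m$)
$Q{\left(W \right)} = -7 + 2 W$ ($Q{\left(W \right)} = \left(-7 + W\right) + W = -7 + 2 W$)
$4671 + Q{\left(Z{\left(4,4 \right)} \right)} = 4671 - \left(7 - 2 \cdot 4 \left(1 + 4\right)\right) = 4671 - \left(7 - 2 \cdot 4 \cdot 5\right) = 4671 + \left(-7 + 2 \cdot 20\right) = 4671 + \left(-7 + 40\right) = 4671 + 33 = 4704$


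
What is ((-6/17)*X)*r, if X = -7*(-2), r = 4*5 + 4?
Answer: -2016/17 ≈ -118.59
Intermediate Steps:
r = 24 (r = 20 + 4 = 24)
X = 14
((-6/17)*X)*r = (-6/17*14)*24 = (-6*1/17*14)*24 = -6/17*14*24 = -84/17*24 = -2016/17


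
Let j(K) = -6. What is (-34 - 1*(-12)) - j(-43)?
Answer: -16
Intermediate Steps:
(-34 - 1*(-12)) - j(-43) = (-34 - 1*(-12)) - 1*(-6) = (-34 + 12) + 6 = -22 + 6 = -16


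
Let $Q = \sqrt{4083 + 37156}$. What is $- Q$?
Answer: $- \sqrt{41239} \approx -203.07$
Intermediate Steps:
$Q = \sqrt{41239} \approx 203.07$
$- Q = - \sqrt{41239}$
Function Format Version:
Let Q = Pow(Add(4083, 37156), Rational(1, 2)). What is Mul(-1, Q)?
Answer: Mul(-1, Pow(41239, Rational(1, 2))) ≈ -203.07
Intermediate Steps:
Q = Pow(41239, Rational(1, 2)) ≈ 203.07
Mul(-1, Q) = Mul(-1, Pow(41239, Rational(1, 2)))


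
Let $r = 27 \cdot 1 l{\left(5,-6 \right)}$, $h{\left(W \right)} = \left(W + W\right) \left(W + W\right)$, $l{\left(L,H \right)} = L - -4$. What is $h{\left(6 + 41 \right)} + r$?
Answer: $9079$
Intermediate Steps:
$l{\left(L,H \right)} = 4 + L$ ($l{\left(L,H \right)} = L + 4 = 4 + L$)
$h{\left(W \right)} = 4 W^{2}$ ($h{\left(W \right)} = 2 W 2 W = 4 W^{2}$)
$r = 243$ ($r = 27 \cdot 1 \left(4 + 5\right) = 27 \cdot 9 = 243$)
$h{\left(6 + 41 \right)} + r = 4 \left(6 + 41\right)^{2} + 243 = 4 \cdot 47^{2} + 243 = 4 \cdot 2209 + 243 = 8836 + 243 = 9079$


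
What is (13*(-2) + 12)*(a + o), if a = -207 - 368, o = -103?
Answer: 9492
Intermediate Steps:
a = -575
(13*(-2) + 12)*(a + o) = (13*(-2) + 12)*(-575 - 103) = (-26 + 12)*(-678) = -14*(-678) = 9492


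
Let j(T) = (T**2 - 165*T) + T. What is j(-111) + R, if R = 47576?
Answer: 78101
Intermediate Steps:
j(T) = T**2 - 164*T
j(-111) + R = -111*(-164 - 111) + 47576 = -111*(-275) + 47576 = 30525 + 47576 = 78101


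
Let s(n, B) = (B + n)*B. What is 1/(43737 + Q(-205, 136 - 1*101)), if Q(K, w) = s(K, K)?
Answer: 1/127787 ≈ 7.8255e-6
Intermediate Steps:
s(n, B) = B*(B + n)
Q(K, w) = 2*K² (Q(K, w) = K*(K + K) = K*(2*K) = 2*K²)
1/(43737 + Q(-205, 136 - 1*101)) = 1/(43737 + 2*(-205)²) = 1/(43737 + 2*42025) = 1/(43737 + 84050) = 1/127787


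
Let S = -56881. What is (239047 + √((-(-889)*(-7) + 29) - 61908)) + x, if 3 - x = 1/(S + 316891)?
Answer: 62155390499/260010 + I*√68102 ≈ 2.3905e+5 + 260.96*I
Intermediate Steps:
x = 780029/260010 (x = 3 - 1/(-56881 + 316891) = 3 - 1/260010 = 780029/260010 ≈ 3.0000)
(239047 + √((-(-889)*(-7) + 29) - 61908)) + x = (239047 + √((-(-889)*(-7) + 29) - 61908)) + 780029/260010 = (239047 + √((-127*49 + 29) - 61908)) + 780029/260010 = (239047 + √((-6223 + 29) - 61908)) + 780029/260010 = (239047 + √(-6194 - 61908)) + 780029/260010 = (239047 + √(-68102)) + 780029/260010 = (239047 + I*√68102) + 780029/260010 = 62155390499/260010 + I*√68102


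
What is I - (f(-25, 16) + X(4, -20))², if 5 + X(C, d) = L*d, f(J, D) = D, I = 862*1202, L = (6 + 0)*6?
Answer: 533443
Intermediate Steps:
L = 36 (L = 6*6 = 36)
I = 1036124
X(C, d) = -5 + 36*d
I - (f(-25, 16) + X(4, -20))² = 1036124 - (16 + (-5 + 36*(-20)))² = 1036124 - (16 + (-5 - 720))² = 1036124 - (16 - 725)² = 1036124 - 1*(-709)² = 1036124 - 1*502681 = 1036124 - 502681 = 533443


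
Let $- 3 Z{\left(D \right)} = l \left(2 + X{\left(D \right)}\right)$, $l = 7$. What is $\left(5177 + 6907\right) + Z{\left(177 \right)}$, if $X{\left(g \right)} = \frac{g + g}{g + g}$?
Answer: $12077$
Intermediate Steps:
$X{\left(g \right)} = 1$ ($X{\left(g \right)} = \frac{2 g}{2 g} = 2 g \frac{1}{2 g} = 1$)
$Z{\left(D \right)} = -7$ ($Z{\left(D \right)} = - \frac{7 \left(2 + 1\right)}{3} = - \frac{7 \cdot 3}{3} = \left(- \frac{1}{3}\right) 21 = -7$)
$\left(5177 + 6907\right) + Z{\left(177 \right)} = \left(5177 + 6907\right) - 7 = 12084 - 7 = 12077$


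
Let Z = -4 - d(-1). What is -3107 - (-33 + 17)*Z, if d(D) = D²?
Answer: -3187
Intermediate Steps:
Z = -5 (Z = -4 - 1*(-1)² = -4 - 1*1 = -4 - 1 = -5)
-3107 - (-33 + 17)*Z = -3107 - (-33 + 17)*(-5) = -3107 - (-16)*(-5) = -3107 - 1*80 = -3107 - 80 = -3187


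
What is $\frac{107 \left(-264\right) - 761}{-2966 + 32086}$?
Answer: $- \frac{29009}{29120} \approx -0.99619$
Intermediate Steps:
$\frac{107 \left(-264\right) - 761}{-2966 + 32086} = \frac{-28248 - 761}{29120} = \left(-29009\right) \frac{1}{29120} = - \frac{29009}{29120}$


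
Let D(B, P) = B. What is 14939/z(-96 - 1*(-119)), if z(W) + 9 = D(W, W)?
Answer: 14939/14 ≈ 1067.1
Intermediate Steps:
z(W) = -9 + W
14939/z(-96 - 1*(-119)) = 14939/(-9 + (-96 - 1*(-119))) = 14939/(-9 + (-96 + 119)) = 14939/(-9 + 23) = 14939/14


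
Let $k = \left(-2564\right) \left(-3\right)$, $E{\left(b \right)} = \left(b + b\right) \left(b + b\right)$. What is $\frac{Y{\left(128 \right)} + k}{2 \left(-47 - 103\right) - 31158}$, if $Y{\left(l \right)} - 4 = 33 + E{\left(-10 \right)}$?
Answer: $- \frac{8129}{31458} \approx -0.25841$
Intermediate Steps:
$E{\left(b \right)} = 4 b^{2}$ ($E{\left(b \right)} = 2 b 2 b = 4 b^{2}$)
$k = 7692$
$Y{\left(l \right)} = 437$ ($Y{\left(l \right)} = 4 + \left(33 + 4 \left(-10\right)^{2}\right) = 4 + \left(33 + 4 \cdot 100\right) = 4 + \left(33 + 400\right) = 4 + 433 = 437$)
$\frac{Y{\left(128 \right)} + k}{2 \left(-47 - 103\right) - 31158} = \frac{437 + 7692}{2 \left(-47 - 103\right) - 31158} = \frac{8129}{2 \left(-150\right) - 31158} = \frac{8129}{-300 - 31158} = \frac{8129}{-31458} = 8129 \left(- \frac{1}{31458}\right) = - \frac{8129}{31458}$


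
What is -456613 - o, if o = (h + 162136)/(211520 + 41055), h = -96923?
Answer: -115329093688/252575 ≈ -4.5661e+5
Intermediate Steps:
o = 65213/252575 (o = (-96923 + 162136)/(211520 + 41055) = 65213/252575 ≈ 0.25819)
-456613 - o = -456613 - 1*65213/252575 = -456613 - 65213/252575 = -115329093688/252575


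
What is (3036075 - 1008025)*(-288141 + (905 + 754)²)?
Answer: 4997399127000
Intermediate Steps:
(3036075 - 1008025)*(-288141 + (905 + 754)²) = 2028050*(-288141 + 1659²) = 2028050*(-288141 + 2752281) = 2028050*2464140 = 4997399127000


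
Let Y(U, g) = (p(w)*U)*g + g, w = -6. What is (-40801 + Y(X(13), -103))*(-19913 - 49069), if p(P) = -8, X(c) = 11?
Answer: 2196386880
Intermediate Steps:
Y(U, g) = g - 8*U*g (Y(U, g) = (-8*U)*g + g = -8*U*g + g = g - 8*U*g)
(-40801 + Y(X(13), -103))*(-19913 - 49069) = (-40801 - 103*(1 - 8*11))*(-19913 - 49069) = (-40801 - 103*(1 - 88))*(-68982) = (-40801 - 103*(-87))*(-68982) = (-40801 + 8961)*(-68982) = -31840*(-68982) = 2196386880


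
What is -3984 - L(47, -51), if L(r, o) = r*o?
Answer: -1587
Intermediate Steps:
L(r, o) = o*r
-3984 - L(47, -51) = -3984 - (-51)*47 = -3984 - 1*(-2397) = -3984 + 2397 = -1587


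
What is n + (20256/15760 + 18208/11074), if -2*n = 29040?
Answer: -79175304118/5453945 ≈ -14517.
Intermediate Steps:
n = -14520 (n = -½*29040 = -14520)
n + (20256/15760 + 18208/11074) = -14520 + (20256/15760 + 18208/11074) = -14520 + (20256*(1/15760) + 18208*(1/11074)) = -14520 + (1266/985 + 9104/5537) = -14520 + 15977282/5453945 = -79175304118/5453945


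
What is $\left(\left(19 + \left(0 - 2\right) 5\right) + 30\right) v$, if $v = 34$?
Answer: $1326$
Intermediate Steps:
$\left(\left(19 + \left(0 - 2\right) 5\right) + 30\right) v = \left(\left(19 + \left(0 - 2\right) 5\right) + 30\right) 34 = \left(\left(19 - 10\right) + 30\right) 34 = \left(9 + 30\right) 34 = 39 \cdot 34 = 1326$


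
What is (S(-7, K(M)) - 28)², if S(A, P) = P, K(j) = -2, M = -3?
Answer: 900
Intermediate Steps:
(S(-7, K(M)) - 28)² = (-2 - 28)² = (-30)² = 900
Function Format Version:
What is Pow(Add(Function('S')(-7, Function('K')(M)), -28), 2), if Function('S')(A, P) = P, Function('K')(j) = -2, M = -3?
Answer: 900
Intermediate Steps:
Pow(Add(Function('S')(-7, Function('K')(M)), -28), 2) = Pow(Add(-2, -28), 2) = Pow(-30, 2) = 900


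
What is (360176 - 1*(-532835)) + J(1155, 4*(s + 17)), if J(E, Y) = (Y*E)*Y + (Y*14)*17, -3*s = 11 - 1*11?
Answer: 6249915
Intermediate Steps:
s = 0 (s = -(11 - 1*11)/3 = -(11 - 11)/3 = -⅓*0 = 0)
J(E, Y) = 238*Y + E*Y² (J(E, Y) = (E*Y)*Y + (14*Y)*17 = E*Y² + 238*Y = 238*Y + E*Y²)
(360176 - 1*(-532835)) + J(1155, 4*(s + 17)) = (360176 - 1*(-532835)) + (4*(0 + 17))*(238 + 1155*(4*(0 + 17))) = (360176 + 532835) + (4*17)*(238 + 1155*(4*17)) = 893011 + 68*(238 + 1155*68) = 893011 + 68*(238 + 78540) = 893011 + 68*78778 = 893011 + 5356904 = 6249915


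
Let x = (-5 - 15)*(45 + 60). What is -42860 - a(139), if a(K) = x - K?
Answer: -40621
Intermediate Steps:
x = -2100 (x = -20*105 = -2100)
a(K) = -2100 - K
-42860 - a(139) = -42860 - (-2100 - 1*139) = -42860 - (-2100 - 139) = -42860 - 1*(-2239) = -42860 + 2239 = -40621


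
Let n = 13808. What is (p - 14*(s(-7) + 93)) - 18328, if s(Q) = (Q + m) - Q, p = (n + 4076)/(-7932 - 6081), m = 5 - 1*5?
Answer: -275093074/14013 ≈ -19631.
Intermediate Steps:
m = 0 (m = 5 - 5 = 0)
p = -17884/14013 (p = (13808 + 4076)/(-7932 - 6081) = 17884/(-14013) = 17884*(-1/14013) = -17884/14013 ≈ -1.2762)
s(Q) = 0 (s(Q) = (Q + 0) - Q = Q - Q = 0)
(p - 14*(s(-7) + 93)) - 18328 = (-17884/14013 - 14*(0 + 93)) - 18328 = (-17884/14013 - 14*93) - 18328 = (-17884/14013 - 1302) - 18328 = -18262810/14013 - 18328 = -275093074/14013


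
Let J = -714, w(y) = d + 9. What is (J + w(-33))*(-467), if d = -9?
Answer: 333438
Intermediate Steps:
w(y) = 0 (w(y) = -9 + 9 = 0)
(J + w(-33))*(-467) = (-714 + 0)*(-467) = -714*(-467) = 333438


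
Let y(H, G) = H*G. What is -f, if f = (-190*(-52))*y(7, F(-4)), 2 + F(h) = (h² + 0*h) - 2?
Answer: -829920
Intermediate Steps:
F(h) = -4 + h² (F(h) = -2 + ((h² + 0*h) - 2) = -2 + ((h² + 0) - 2) = -2 + (h² - 2) = -2 + (-2 + h²) = -4 + h²)
y(H, G) = G*H
f = 829920 (f = (-190*(-52))*((-4 + (-4)²)*7) = 9880*((-4 + 16)*7) = 9880*(12*7) = 9880*84 = 829920)
-f = -1*829920 = -829920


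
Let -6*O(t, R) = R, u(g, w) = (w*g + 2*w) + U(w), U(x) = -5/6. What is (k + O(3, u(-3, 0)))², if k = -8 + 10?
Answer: 5929/1296 ≈ 4.5748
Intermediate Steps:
U(x) = -⅚ (U(x) = -5*⅙ = -⅚)
u(g, w) = -⅚ + 2*w + g*w (u(g, w) = (w*g + 2*w) - ⅚ = (g*w + 2*w) - ⅚ = (2*w + g*w) - ⅚ = -⅚ + 2*w + g*w)
O(t, R) = -R/6
k = 2
(k + O(3, u(-3, 0)))² = (2 - (-⅚ + 2*0 - 3*0)/6)² = (2 - (-⅚ + 0 + 0)/6)² = (2 - ⅙*(-⅚))² = (2 + 5/36)² = (77/36)² = 5929/1296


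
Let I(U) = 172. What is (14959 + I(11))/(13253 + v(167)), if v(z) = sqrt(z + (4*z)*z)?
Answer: 200531143/175530286 - 15131*sqrt(111723)/175530286 ≈ 1.1136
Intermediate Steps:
v(z) = sqrt(z + 4*z**2)
(14959 + I(11))/(13253 + v(167)) = (14959 + 172)/(13253 + sqrt(167*(1 + 4*167))) = 15131/(13253 + sqrt(167*(1 + 668))) = 15131/(13253 + sqrt(167*669)) = 15131/(13253 + sqrt(111723))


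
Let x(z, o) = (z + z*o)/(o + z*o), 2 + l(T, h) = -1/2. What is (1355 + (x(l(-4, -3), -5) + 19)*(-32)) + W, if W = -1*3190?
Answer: -7457/3 ≈ -2485.7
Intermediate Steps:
l(T, h) = -5/2 (l(T, h) = -2 - 1/2 = -2 - 1*½ = -2 - ½ = -5/2)
x(z, o) = (z + o*z)/(o + o*z)
W = -3190
(1355 + (x(l(-4, -3), -5) + 19)*(-32)) + W = (1355 + (-5/2*(1 - 5)/(-5*(1 - 5/2)) + 19)*(-32)) - 3190 = (1355 + (-5/2*(-⅕)*(-4)/(-3/2) + 19)*(-32)) - 3190 = (1355 + (-5/2*(-⅕)*(-⅔)*(-4) + 19)*(-32)) - 3190 = (1355 + (4/3 + 19)*(-32)) - 3190 = (1355 + (61/3)*(-32)) - 3190 = (1355 - 1952/3) - 3190 = 2113/3 - 3190 = -7457/3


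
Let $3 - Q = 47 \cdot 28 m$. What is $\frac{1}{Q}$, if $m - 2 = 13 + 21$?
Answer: $- \frac{1}{47373} \approx -2.1109 \cdot 10^{-5}$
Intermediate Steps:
$m = 36$ ($m = 2 + \left(13 + 21\right) = 2 + 34 = 36$)
$Q = -47373$ ($Q = 3 - 47 \cdot 28 \cdot 36 = 3 - 1316 \cdot 36 = 3 - 47376 = -47373$)
$\frac{1}{Q} = \frac{1}{-47373} = - \frac{1}{47373}$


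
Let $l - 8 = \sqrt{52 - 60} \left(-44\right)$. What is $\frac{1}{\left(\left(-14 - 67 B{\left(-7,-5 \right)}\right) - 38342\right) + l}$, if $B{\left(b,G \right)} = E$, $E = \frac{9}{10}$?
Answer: $- \frac{3840830}{147521299689} + \frac{8800 i \sqrt{2}}{147521299689} \approx -2.6036 \cdot 10^{-5} + 8.4361 \cdot 10^{-8} i$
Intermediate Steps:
$E = \frac{9}{10}$ ($E = 9 \cdot \frac{1}{10} = \frac{9}{10} \approx 0.9$)
$B{\left(b,G \right)} = \frac{9}{10}$
$l = 8 - 88 i \sqrt{2}$ ($l = 8 + \sqrt{52 - 60} \left(-44\right) = 8 + \sqrt{-8} \left(-44\right) = 8 + 2 i \sqrt{2} \left(-44\right) = 8 - 88 i \sqrt{2} \approx 8.0 - 124.45 i$)
$\frac{1}{\left(\left(-14 - 67 B{\left(-7,-5 \right)}\right) - 38342\right) + l} = \frac{1}{\left(\left(-14 - \frac{603}{10}\right) - 38342\right) + \left(8 - 88 i \sqrt{2}\right)} = \frac{1}{\left(- \frac{743}{10} - 38342\right) + \left(8 - 88 i \sqrt{2}\right)} = \frac{1}{- \frac{384163}{10} + \left(8 - 88 i \sqrt{2}\right)} = \frac{1}{- \frac{384083}{10} - 88 i \sqrt{2}}$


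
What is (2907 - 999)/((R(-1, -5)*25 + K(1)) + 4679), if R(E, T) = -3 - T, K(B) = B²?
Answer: 954/2365 ≈ 0.40338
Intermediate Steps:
(2907 - 999)/((R(-1, -5)*25 + K(1)) + 4679) = (2907 - 999)/(((-3 - 1*(-5))*25 + 1²) + 4679) = 1908/(((-3 + 5)*25 + 1) + 4679) = 1908/((2*25 + 1) + 4679) = 1908/((50 + 1) + 4679) = 1908/(51 + 4679) = 1908/4730 = 1908*(1/4730) = 954/2365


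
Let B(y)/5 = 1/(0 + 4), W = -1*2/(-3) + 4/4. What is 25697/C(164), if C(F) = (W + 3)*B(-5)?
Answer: 22026/5 ≈ 4405.2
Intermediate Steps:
W = 5/3 (W = -2*(-⅓) + 4*(¼) = ⅔ + 1 = 5/3 ≈ 1.6667)
B(y) = 5/4 (B(y) = 5/(0 + 4) = 5/4)
C(F) = 35/6 (C(F) = (5/3 + 3)*(5/4) = (14/3)*(5/4) = 35/6)
25697/C(164) = 25697/(35/6) = 25697*(6/35) = 22026/5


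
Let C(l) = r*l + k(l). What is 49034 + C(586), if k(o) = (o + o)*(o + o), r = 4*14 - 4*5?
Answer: 1443714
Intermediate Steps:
r = 36 (r = 56 - 20 = 36)
k(o) = 4*o**2 (k(o) = (2*o)*(2*o) = 4*o**2)
C(l) = 4*l**2 + 36*l (C(l) = 36*l + 4*l**2 = 4*l**2 + 36*l)
49034 + C(586) = 49034 + 4*586*(9 + 586) = 49034 + 4*586*595 = 49034 + 1394680 = 1443714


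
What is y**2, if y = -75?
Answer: 5625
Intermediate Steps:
y**2 = (-75)**2 = 5625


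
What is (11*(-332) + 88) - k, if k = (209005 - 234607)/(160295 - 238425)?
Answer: -139240461/39065 ≈ -3564.3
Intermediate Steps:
k = 12801/39065 (k = -25602/(-78130) = -25602*(-1/78130) = 12801/39065 ≈ 0.32768)
(11*(-332) + 88) - k = (11*(-332) + 88) - 1*12801/39065 = (-3652 + 88) - 12801/39065 = -3564 - 12801/39065 = -139240461/39065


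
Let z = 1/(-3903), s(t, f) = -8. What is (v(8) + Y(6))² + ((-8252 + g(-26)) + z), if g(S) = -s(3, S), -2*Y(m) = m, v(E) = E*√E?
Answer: -30142870/3903 - 96*√2 ≈ -7858.8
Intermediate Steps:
v(E) = E^(3/2)
Y(m) = -m/2
z = -1/3903 ≈ -0.00025621
g(S) = 8 (g(S) = -1*(-8) = 8)
(v(8) + Y(6))² + ((-8252 + g(-26)) + z) = (8^(3/2) - ½*6)² + ((-8252 + 8) - 1/3903) = (16*√2 - 3)² + (-8244 - 1/3903) = (-3 + 16*√2)² - 32176333/3903 = -32176333/3903 + (-3 + 16*√2)²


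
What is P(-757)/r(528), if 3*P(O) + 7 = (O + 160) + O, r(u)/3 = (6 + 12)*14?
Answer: -1361/2268 ≈ -0.60009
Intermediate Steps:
r(u) = 756 (r(u) = 3*((6 + 12)*14) = 3*(18*14) = 3*252 = 756)
P(O) = 51 + 2*O/3 (P(O) = -7/3 + ((O + 160) + O)/3 = -7/3 + ((160 + O) + O)/3 = -7/3 + (160 + 2*O)/3 = -7/3 + (160/3 + 2*O/3) = 51 + 2*O/3)
P(-757)/r(528) = (51 + (2/3)*(-757))/756 = (51 - 1514/3)*(1/756) = -1361/3*1/756 = -1361/2268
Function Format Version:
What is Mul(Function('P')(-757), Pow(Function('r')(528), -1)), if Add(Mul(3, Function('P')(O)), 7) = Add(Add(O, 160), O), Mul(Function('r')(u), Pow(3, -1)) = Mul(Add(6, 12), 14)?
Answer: Rational(-1361, 2268) ≈ -0.60009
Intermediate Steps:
Function('r')(u) = 756 (Function('r')(u) = Mul(3, Mul(Add(6, 12), 14)) = Mul(3, Mul(18, 14)) = Mul(3, 252) = 756)
Function('P')(O) = Add(51, Mul(Rational(2, 3), O)) (Function('P')(O) = Add(Rational(-7, 3), Mul(Rational(1, 3), Add(Add(O, 160), O))) = Add(Rational(-7, 3), Mul(Rational(1, 3), Add(Add(160, O), O))) = Add(Rational(-7, 3), Mul(Rational(1, 3), Add(160, Mul(2, O)))) = Add(Rational(-7, 3), Add(Rational(160, 3), Mul(Rational(2, 3), O))) = Add(51, Mul(Rational(2, 3), O)))
Mul(Function('P')(-757), Pow(Function('r')(528), -1)) = Mul(Add(51, Mul(Rational(2, 3), -757)), Pow(756, -1)) = Mul(Add(51, Rational(-1514, 3)), Rational(1, 756)) = Mul(Rational(-1361, 3), Rational(1, 756)) = Rational(-1361, 2268)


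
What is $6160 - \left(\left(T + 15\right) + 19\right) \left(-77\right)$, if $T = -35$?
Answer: $6083$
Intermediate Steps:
$6160 - \left(\left(T + 15\right) + 19\right) \left(-77\right) = 6160 - \left(\left(-35 + 15\right) + 19\right) \left(-77\right) = 6160 - \left(-20 + 19\right) \left(-77\right) = 6160 - \left(-1\right) \left(-77\right) = 6160 - 77 = 6083$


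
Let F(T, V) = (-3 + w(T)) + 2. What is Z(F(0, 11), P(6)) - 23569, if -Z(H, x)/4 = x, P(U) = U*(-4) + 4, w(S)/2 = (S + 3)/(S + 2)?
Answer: -23489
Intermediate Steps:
w(S) = 2*(3 + S)/(2 + S) (w(S) = 2*((S + 3)/(S + 2)) = 2*((3 + S)/(2 + S)) = 2*(3 + S)/(2 + S))
F(T, V) = -1 + 2*(3 + T)/(2 + T) (F(T, V) = (-3 + 2*(3 + T)/(2 + T)) + 2 = -1 + 2*(3 + T)/(2 + T))
P(U) = 4 - 4*U (P(U) = -4*U + 4 = 4 - 4*U)
Z(H, x) = -4*x
Z(F(0, 11), P(6)) - 23569 = -4*(4 - 4*6) - 23569 = -4*(4 - 24) - 23569 = -4*(-20) - 23569 = 80 - 23569 = -23489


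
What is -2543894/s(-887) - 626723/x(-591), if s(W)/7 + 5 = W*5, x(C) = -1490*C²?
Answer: 4413116334899/53916412284 ≈ 81.851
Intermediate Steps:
s(W) = -35 + 35*W (s(W) = -35 + 7*(W*5) = -35 + 7*(5*W) = -35 + 35*W)
-2543894/s(-887) - 626723/x(-591) = -2543894/(-35 + 35*(-887)) - 626723/((-1490*(-591)²)) = -2543894/(-35 - 31045) - 626723/((-1490*349281)) = -2543894/(-31080) - 626723/(-520428690) = -2543894*(-1/31080) - 626723*(-1/520428690) = 1271947/15540 + 626723/520428690 = 4413116334899/53916412284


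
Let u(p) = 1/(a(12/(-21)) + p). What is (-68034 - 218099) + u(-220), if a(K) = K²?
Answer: -3079935661/10764 ≈ -2.8613e+5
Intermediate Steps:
u(p) = 1/(16/49 + p) (u(p) = 1/((12/(-21))² + p) = 1/((12*(-1/21))² + p) = 1/((-4/7)² + p) = 1/(16/49 + p))
(-68034 - 218099) + u(-220) = (-68034 - 218099) + 49/(16 + 49*(-220)) = -286133 + 49/(16 - 10780) = -286133 + 49/(-10764) = -286133 + 49*(-1/10764) = -286133 - 49/10764 = -3079935661/10764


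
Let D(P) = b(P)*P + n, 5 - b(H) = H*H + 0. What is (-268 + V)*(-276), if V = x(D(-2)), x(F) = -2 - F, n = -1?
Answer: 73692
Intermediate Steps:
b(H) = 5 - H**2 (b(H) = 5 - (H*H + 0) = 5 - (H**2 + 0) = 5 - H**2)
D(P) = -1 + P*(5 - P**2) (D(P) = (5 - P**2)*P - 1 = P*(5 - P**2) - 1 = -1 + P*(5 - P**2))
V = 1 (V = -2 - (-1 - 1*(-2)**3 + 5*(-2)) = -2 - (-1 - 1*(-8) - 10) = -2 - (-1 + 8 - 10) = -2 - 1*(-3) = -2 + 3 = 1)
(-268 + V)*(-276) = (-268 + 1)*(-276) = -267*(-276) = 73692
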